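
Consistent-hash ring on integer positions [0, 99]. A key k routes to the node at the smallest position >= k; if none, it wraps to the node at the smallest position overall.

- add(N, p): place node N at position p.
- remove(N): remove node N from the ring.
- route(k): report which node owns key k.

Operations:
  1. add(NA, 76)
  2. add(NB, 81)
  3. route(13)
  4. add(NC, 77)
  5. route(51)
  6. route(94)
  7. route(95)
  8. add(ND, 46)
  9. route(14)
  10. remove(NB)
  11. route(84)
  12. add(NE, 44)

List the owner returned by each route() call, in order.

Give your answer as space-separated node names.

Op 1: add NA@76 -> ring=[76:NA]
Op 2: add NB@81 -> ring=[76:NA,81:NB]
Op 3: route key 13: smallest pos >= 13 is 76 -> NA
Op 4: add NC@77 -> ring=[76:NA,77:NC,81:NB]
Op 5: route key 51: smallest pos >= 51 is 76 -> NA
Op 6: route key 94: none >= 94, wrap to smallest pos 76 -> NA
Op 7: route key 95: none >= 95, wrap to smallest pos 76 -> NA
Op 8: add ND@46 -> ring=[46:ND,76:NA,77:NC,81:NB]
Op 9: route key 14: smallest pos >= 14 is 46 -> ND
Op 10: remove NB -> ring=[46:ND,76:NA,77:NC]
Op 11: route key 84: none >= 84, wrap to smallest pos 46 -> ND
Op 12: add NE@44 -> ring=[44:NE,46:ND,76:NA,77:NC]

Answer: NA NA NA NA ND ND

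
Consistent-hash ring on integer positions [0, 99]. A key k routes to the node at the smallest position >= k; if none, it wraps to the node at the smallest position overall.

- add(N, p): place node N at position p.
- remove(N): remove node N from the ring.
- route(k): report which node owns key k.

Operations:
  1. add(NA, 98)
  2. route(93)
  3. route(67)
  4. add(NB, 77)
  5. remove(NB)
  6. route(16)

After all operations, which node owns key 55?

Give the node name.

Op 1: add NA@98 -> ring=[98:NA]
Op 2: route key 93: smallest pos >= 93 is 98 -> NA
Op 3: route key 67: smallest pos >= 67 is 98 -> NA
Op 4: add NB@77 -> ring=[77:NB,98:NA]
Op 5: remove NB -> ring=[98:NA]
Op 6: route key 16: smallest pos >= 16 is 98 -> NA
Final route key 55: smallest pos >= 55 is 98 -> NA

Answer: NA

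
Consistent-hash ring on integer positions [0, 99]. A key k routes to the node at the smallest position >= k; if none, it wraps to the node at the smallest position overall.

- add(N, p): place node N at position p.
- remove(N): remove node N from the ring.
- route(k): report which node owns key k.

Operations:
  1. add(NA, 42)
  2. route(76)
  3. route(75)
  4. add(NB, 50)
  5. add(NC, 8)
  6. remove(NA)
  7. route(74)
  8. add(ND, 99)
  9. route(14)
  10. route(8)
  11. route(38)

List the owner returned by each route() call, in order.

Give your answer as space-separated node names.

Answer: NA NA NC NB NC NB

Derivation:
Op 1: add NA@42 -> ring=[42:NA]
Op 2: route key 76: none >= 76, wrap to smallest pos 42 -> NA
Op 3: route key 75: none >= 75, wrap to smallest pos 42 -> NA
Op 4: add NB@50 -> ring=[42:NA,50:NB]
Op 5: add NC@8 -> ring=[8:NC,42:NA,50:NB]
Op 6: remove NA -> ring=[8:NC,50:NB]
Op 7: route key 74: none >= 74, wrap to smallest pos 8 -> NC
Op 8: add ND@99 -> ring=[8:NC,50:NB,99:ND]
Op 9: route key 14: smallest pos >= 14 is 50 -> NB
Op 10: route key 8: smallest pos >= 8 is 8 -> NC
Op 11: route key 38: smallest pos >= 38 is 50 -> NB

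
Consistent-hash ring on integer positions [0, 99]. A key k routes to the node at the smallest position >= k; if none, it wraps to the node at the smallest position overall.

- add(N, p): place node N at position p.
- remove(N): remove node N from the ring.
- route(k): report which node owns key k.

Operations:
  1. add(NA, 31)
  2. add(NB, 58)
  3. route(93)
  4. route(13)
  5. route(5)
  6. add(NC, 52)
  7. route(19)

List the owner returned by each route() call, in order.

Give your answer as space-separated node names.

Op 1: add NA@31 -> ring=[31:NA]
Op 2: add NB@58 -> ring=[31:NA,58:NB]
Op 3: route key 93: none >= 93, wrap to smallest pos 31 -> NA
Op 4: route key 13: smallest pos >= 13 is 31 -> NA
Op 5: route key 5: smallest pos >= 5 is 31 -> NA
Op 6: add NC@52 -> ring=[31:NA,52:NC,58:NB]
Op 7: route key 19: smallest pos >= 19 is 31 -> NA

Answer: NA NA NA NA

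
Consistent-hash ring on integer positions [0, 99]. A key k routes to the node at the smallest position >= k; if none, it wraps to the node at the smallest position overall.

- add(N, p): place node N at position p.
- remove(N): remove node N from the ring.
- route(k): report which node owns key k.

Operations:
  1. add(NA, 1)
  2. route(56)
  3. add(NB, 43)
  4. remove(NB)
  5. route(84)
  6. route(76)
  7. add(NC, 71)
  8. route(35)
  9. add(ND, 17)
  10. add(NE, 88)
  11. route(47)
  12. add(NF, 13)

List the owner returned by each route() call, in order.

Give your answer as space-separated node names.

Answer: NA NA NA NC NC

Derivation:
Op 1: add NA@1 -> ring=[1:NA]
Op 2: route key 56: none >= 56, wrap to smallest pos 1 -> NA
Op 3: add NB@43 -> ring=[1:NA,43:NB]
Op 4: remove NB -> ring=[1:NA]
Op 5: route key 84: none >= 84, wrap to smallest pos 1 -> NA
Op 6: route key 76: none >= 76, wrap to smallest pos 1 -> NA
Op 7: add NC@71 -> ring=[1:NA,71:NC]
Op 8: route key 35: smallest pos >= 35 is 71 -> NC
Op 9: add ND@17 -> ring=[1:NA,17:ND,71:NC]
Op 10: add NE@88 -> ring=[1:NA,17:ND,71:NC,88:NE]
Op 11: route key 47: smallest pos >= 47 is 71 -> NC
Op 12: add NF@13 -> ring=[1:NA,13:NF,17:ND,71:NC,88:NE]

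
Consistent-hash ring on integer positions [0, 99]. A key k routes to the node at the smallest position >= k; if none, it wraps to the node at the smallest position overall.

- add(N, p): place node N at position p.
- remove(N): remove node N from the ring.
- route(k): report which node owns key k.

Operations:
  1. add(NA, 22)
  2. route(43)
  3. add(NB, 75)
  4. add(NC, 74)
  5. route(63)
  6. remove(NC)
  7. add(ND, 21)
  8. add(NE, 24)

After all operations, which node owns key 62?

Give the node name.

Answer: NB

Derivation:
Op 1: add NA@22 -> ring=[22:NA]
Op 2: route key 43: none >= 43, wrap to smallest pos 22 -> NA
Op 3: add NB@75 -> ring=[22:NA,75:NB]
Op 4: add NC@74 -> ring=[22:NA,74:NC,75:NB]
Op 5: route key 63: smallest pos >= 63 is 74 -> NC
Op 6: remove NC -> ring=[22:NA,75:NB]
Op 7: add ND@21 -> ring=[21:ND,22:NA,75:NB]
Op 8: add NE@24 -> ring=[21:ND,22:NA,24:NE,75:NB]
Final route key 62: smallest pos >= 62 is 75 -> NB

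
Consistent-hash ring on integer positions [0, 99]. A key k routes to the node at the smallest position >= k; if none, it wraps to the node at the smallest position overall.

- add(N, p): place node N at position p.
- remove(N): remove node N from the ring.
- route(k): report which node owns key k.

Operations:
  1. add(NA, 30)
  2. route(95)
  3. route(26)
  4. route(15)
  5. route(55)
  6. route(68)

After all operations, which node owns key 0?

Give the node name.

Answer: NA

Derivation:
Op 1: add NA@30 -> ring=[30:NA]
Op 2: route key 95: none >= 95, wrap to smallest pos 30 -> NA
Op 3: route key 26: smallest pos >= 26 is 30 -> NA
Op 4: route key 15: smallest pos >= 15 is 30 -> NA
Op 5: route key 55: none >= 55, wrap to smallest pos 30 -> NA
Op 6: route key 68: none >= 68, wrap to smallest pos 30 -> NA
Final route key 0: smallest pos >= 0 is 30 -> NA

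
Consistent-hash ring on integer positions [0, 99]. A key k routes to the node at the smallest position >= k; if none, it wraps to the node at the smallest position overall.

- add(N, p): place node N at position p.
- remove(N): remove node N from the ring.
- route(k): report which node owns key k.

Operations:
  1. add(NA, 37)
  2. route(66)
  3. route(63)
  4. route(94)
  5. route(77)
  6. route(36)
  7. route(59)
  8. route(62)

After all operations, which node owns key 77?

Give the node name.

Answer: NA

Derivation:
Op 1: add NA@37 -> ring=[37:NA]
Op 2: route key 66: none >= 66, wrap to smallest pos 37 -> NA
Op 3: route key 63: none >= 63, wrap to smallest pos 37 -> NA
Op 4: route key 94: none >= 94, wrap to smallest pos 37 -> NA
Op 5: route key 77: none >= 77, wrap to smallest pos 37 -> NA
Op 6: route key 36: smallest pos >= 36 is 37 -> NA
Op 7: route key 59: none >= 59, wrap to smallest pos 37 -> NA
Op 8: route key 62: none >= 62, wrap to smallest pos 37 -> NA
Final route key 77: none >= 77, wrap to smallest pos 37 -> NA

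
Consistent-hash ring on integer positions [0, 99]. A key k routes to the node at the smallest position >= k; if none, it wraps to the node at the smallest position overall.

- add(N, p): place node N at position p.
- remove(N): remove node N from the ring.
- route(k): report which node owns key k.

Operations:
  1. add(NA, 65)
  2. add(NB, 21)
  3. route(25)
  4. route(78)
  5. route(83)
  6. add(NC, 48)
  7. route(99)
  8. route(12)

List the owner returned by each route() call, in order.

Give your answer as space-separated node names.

Op 1: add NA@65 -> ring=[65:NA]
Op 2: add NB@21 -> ring=[21:NB,65:NA]
Op 3: route key 25: smallest pos >= 25 is 65 -> NA
Op 4: route key 78: none >= 78, wrap to smallest pos 21 -> NB
Op 5: route key 83: none >= 83, wrap to smallest pos 21 -> NB
Op 6: add NC@48 -> ring=[21:NB,48:NC,65:NA]
Op 7: route key 99: none >= 99, wrap to smallest pos 21 -> NB
Op 8: route key 12: smallest pos >= 12 is 21 -> NB

Answer: NA NB NB NB NB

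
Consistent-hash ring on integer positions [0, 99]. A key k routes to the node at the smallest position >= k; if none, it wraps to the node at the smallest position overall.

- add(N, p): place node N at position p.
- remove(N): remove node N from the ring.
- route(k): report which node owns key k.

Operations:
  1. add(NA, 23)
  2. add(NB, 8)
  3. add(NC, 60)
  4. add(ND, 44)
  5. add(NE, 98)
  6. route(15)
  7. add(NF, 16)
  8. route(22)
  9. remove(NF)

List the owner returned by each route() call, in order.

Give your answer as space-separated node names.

Op 1: add NA@23 -> ring=[23:NA]
Op 2: add NB@8 -> ring=[8:NB,23:NA]
Op 3: add NC@60 -> ring=[8:NB,23:NA,60:NC]
Op 4: add ND@44 -> ring=[8:NB,23:NA,44:ND,60:NC]
Op 5: add NE@98 -> ring=[8:NB,23:NA,44:ND,60:NC,98:NE]
Op 6: route key 15: smallest pos >= 15 is 23 -> NA
Op 7: add NF@16 -> ring=[8:NB,16:NF,23:NA,44:ND,60:NC,98:NE]
Op 8: route key 22: smallest pos >= 22 is 23 -> NA
Op 9: remove NF -> ring=[8:NB,23:NA,44:ND,60:NC,98:NE]

Answer: NA NA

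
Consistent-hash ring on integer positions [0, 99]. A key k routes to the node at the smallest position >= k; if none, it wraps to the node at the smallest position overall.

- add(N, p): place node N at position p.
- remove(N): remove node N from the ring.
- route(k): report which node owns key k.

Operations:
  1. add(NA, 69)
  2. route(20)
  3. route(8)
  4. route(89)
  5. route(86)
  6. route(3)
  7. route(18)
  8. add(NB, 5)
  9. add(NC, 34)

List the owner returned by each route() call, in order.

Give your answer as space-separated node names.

Op 1: add NA@69 -> ring=[69:NA]
Op 2: route key 20: smallest pos >= 20 is 69 -> NA
Op 3: route key 8: smallest pos >= 8 is 69 -> NA
Op 4: route key 89: none >= 89, wrap to smallest pos 69 -> NA
Op 5: route key 86: none >= 86, wrap to smallest pos 69 -> NA
Op 6: route key 3: smallest pos >= 3 is 69 -> NA
Op 7: route key 18: smallest pos >= 18 is 69 -> NA
Op 8: add NB@5 -> ring=[5:NB,69:NA]
Op 9: add NC@34 -> ring=[5:NB,34:NC,69:NA]

Answer: NA NA NA NA NA NA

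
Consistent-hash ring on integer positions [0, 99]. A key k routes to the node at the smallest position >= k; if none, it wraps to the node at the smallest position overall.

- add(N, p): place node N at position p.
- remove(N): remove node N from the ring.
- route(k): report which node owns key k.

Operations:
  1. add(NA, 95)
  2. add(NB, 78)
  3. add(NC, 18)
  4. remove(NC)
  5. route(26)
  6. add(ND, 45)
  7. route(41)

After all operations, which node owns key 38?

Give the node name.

Answer: ND

Derivation:
Op 1: add NA@95 -> ring=[95:NA]
Op 2: add NB@78 -> ring=[78:NB,95:NA]
Op 3: add NC@18 -> ring=[18:NC,78:NB,95:NA]
Op 4: remove NC -> ring=[78:NB,95:NA]
Op 5: route key 26: smallest pos >= 26 is 78 -> NB
Op 6: add ND@45 -> ring=[45:ND,78:NB,95:NA]
Op 7: route key 41: smallest pos >= 41 is 45 -> ND
Final route key 38: smallest pos >= 38 is 45 -> ND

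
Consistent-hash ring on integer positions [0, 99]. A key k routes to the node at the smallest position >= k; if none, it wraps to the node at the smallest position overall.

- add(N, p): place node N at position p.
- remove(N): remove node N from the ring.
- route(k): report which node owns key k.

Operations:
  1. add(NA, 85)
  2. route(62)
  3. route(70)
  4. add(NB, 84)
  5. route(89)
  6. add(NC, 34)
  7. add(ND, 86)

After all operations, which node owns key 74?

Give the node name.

Op 1: add NA@85 -> ring=[85:NA]
Op 2: route key 62: smallest pos >= 62 is 85 -> NA
Op 3: route key 70: smallest pos >= 70 is 85 -> NA
Op 4: add NB@84 -> ring=[84:NB,85:NA]
Op 5: route key 89: none >= 89, wrap to smallest pos 84 -> NB
Op 6: add NC@34 -> ring=[34:NC,84:NB,85:NA]
Op 7: add ND@86 -> ring=[34:NC,84:NB,85:NA,86:ND]
Final route key 74: smallest pos >= 74 is 84 -> NB

Answer: NB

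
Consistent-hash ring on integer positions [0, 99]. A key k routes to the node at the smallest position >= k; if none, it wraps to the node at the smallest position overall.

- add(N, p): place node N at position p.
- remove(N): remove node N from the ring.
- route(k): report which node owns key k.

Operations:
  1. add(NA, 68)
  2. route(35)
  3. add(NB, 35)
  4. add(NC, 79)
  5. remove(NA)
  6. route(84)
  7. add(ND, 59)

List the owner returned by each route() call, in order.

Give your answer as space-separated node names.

Answer: NA NB

Derivation:
Op 1: add NA@68 -> ring=[68:NA]
Op 2: route key 35: smallest pos >= 35 is 68 -> NA
Op 3: add NB@35 -> ring=[35:NB,68:NA]
Op 4: add NC@79 -> ring=[35:NB,68:NA,79:NC]
Op 5: remove NA -> ring=[35:NB,79:NC]
Op 6: route key 84: none >= 84, wrap to smallest pos 35 -> NB
Op 7: add ND@59 -> ring=[35:NB,59:ND,79:NC]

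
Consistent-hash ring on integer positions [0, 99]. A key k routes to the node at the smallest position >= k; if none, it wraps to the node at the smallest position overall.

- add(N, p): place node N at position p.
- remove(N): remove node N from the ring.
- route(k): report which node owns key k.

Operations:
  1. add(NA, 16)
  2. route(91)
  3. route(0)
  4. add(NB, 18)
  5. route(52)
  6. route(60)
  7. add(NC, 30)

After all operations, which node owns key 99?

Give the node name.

Answer: NA

Derivation:
Op 1: add NA@16 -> ring=[16:NA]
Op 2: route key 91: none >= 91, wrap to smallest pos 16 -> NA
Op 3: route key 0: smallest pos >= 0 is 16 -> NA
Op 4: add NB@18 -> ring=[16:NA,18:NB]
Op 5: route key 52: none >= 52, wrap to smallest pos 16 -> NA
Op 6: route key 60: none >= 60, wrap to smallest pos 16 -> NA
Op 7: add NC@30 -> ring=[16:NA,18:NB,30:NC]
Final route key 99: none >= 99, wrap to smallest pos 16 -> NA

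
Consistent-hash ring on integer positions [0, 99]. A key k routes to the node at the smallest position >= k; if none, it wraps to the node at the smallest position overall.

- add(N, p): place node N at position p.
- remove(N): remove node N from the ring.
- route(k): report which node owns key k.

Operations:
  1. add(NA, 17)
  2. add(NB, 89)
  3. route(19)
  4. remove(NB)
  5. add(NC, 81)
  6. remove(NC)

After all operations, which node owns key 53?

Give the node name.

Answer: NA

Derivation:
Op 1: add NA@17 -> ring=[17:NA]
Op 2: add NB@89 -> ring=[17:NA,89:NB]
Op 3: route key 19: smallest pos >= 19 is 89 -> NB
Op 4: remove NB -> ring=[17:NA]
Op 5: add NC@81 -> ring=[17:NA,81:NC]
Op 6: remove NC -> ring=[17:NA]
Final route key 53: none >= 53, wrap to smallest pos 17 -> NA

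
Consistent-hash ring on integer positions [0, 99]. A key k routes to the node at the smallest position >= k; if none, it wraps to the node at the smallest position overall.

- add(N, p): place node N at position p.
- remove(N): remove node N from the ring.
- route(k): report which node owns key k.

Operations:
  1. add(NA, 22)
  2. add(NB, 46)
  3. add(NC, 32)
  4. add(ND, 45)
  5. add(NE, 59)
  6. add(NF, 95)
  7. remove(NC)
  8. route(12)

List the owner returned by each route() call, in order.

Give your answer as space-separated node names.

Op 1: add NA@22 -> ring=[22:NA]
Op 2: add NB@46 -> ring=[22:NA,46:NB]
Op 3: add NC@32 -> ring=[22:NA,32:NC,46:NB]
Op 4: add ND@45 -> ring=[22:NA,32:NC,45:ND,46:NB]
Op 5: add NE@59 -> ring=[22:NA,32:NC,45:ND,46:NB,59:NE]
Op 6: add NF@95 -> ring=[22:NA,32:NC,45:ND,46:NB,59:NE,95:NF]
Op 7: remove NC -> ring=[22:NA,45:ND,46:NB,59:NE,95:NF]
Op 8: route key 12: smallest pos >= 12 is 22 -> NA

Answer: NA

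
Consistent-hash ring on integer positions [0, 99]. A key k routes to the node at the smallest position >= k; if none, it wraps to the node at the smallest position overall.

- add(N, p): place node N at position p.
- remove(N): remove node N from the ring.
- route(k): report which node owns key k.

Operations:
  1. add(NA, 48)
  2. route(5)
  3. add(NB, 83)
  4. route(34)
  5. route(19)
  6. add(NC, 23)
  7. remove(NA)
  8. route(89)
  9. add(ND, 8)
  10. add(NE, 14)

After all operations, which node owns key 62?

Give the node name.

Answer: NB

Derivation:
Op 1: add NA@48 -> ring=[48:NA]
Op 2: route key 5: smallest pos >= 5 is 48 -> NA
Op 3: add NB@83 -> ring=[48:NA,83:NB]
Op 4: route key 34: smallest pos >= 34 is 48 -> NA
Op 5: route key 19: smallest pos >= 19 is 48 -> NA
Op 6: add NC@23 -> ring=[23:NC,48:NA,83:NB]
Op 7: remove NA -> ring=[23:NC,83:NB]
Op 8: route key 89: none >= 89, wrap to smallest pos 23 -> NC
Op 9: add ND@8 -> ring=[8:ND,23:NC,83:NB]
Op 10: add NE@14 -> ring=[8:ND,14:NE,23:NC,83:NB]
Final route key 62: smallest pos >= 62 is 83 -> NB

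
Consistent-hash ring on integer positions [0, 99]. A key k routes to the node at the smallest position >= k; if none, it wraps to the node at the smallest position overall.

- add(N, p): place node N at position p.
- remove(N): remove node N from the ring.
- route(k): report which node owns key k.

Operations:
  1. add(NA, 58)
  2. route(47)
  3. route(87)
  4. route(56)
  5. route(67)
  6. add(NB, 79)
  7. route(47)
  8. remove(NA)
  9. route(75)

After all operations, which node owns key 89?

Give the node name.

Op 1: add NA@58 -> ring=[58:NA]
Op 2: route key 47: smallest pos >= 47 is 58 -> NA
Op 3: route key 87: none >= 87, wrap to smallest pos 58 -> NA
Op 4: route key 56: smallest pos >= 56 is 58 -> NA
Op 5: route key 67: none >= 67, wrap to smallest pos 58 -> NA
Op 6: add NB@79 -> ring=[58:NA,79:NB]
Op 7: route key 47: smallest pos >= 47 is 58 -> NA
Op 8: remove NA -> ring=[79:NB]
Op 9: route key 75: smallest pos >= 75 is 79 -> NB
Final route key 89: none >= 89, wrap to smallest pos 79 -> NB

Answer: NB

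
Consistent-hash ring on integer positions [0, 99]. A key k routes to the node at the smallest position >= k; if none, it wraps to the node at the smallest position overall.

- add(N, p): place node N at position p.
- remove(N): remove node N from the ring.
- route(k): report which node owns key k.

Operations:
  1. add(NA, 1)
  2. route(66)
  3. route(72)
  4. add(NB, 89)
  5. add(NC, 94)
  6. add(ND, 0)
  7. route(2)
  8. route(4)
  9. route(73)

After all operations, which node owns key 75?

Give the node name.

Op 1: add NA@1 -> ring=[1:NA]
Op 2: route key 66: none >= 66, wrap to smallest pos 1 -> NA
Op 3: route key 72: none >= 72, wrap to smallest pos 1 -> NA
Op 4: add NB@89 -> ring=[1:NA,89:NB]
Op 5: add NC@94 -> ring=[1:NA,89:NB,94:NC]
Op 6: add ND@0 -> ring=[0:ND,1:NA,89:NB,94:NC]
Op 7: route key 2: smallest pos >= 2 is 89 -> NB
Op 8: route key 4: smallest pos >= 4 is 89 -> NB
Op 9: route key 73: smallest pos >= 73 is 89 -> NB
Final route key 75: smallest pos >= 75 is 89 -> NB

Answer: NB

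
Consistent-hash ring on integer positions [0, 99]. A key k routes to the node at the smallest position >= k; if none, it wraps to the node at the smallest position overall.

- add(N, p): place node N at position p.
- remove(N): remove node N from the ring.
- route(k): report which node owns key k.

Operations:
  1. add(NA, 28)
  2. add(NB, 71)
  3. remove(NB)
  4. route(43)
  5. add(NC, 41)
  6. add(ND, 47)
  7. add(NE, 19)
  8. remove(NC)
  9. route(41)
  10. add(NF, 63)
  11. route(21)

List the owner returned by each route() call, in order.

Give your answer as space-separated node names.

Op 1: add NA@28 -> ring=[28:NA]
Op 2: add NB@71 -> ring=[28:NA,71:NB]
Op 3: remove NB -> ring=[28:NA]
Op 4: route key 43: none >= 43, wrap to smallest pos 28 -> NA
Op 5: add NC@41 -> ring=[28:NA,41:NC]
Op 6: add ND@47 -> ring=[28:NA,41:NC,47:ND]
Op 7: add NE@19 -> ring=[19:NE,28:NA,41:NC,47:ND]
Op 8: remove NC -> ring=[19:NE,28:NA,47:ND]
Op 9: route key 41: smallest pos >= 41 is 47 -> ND
Op 10: add NF@63 -> ring=[19:NE,28:NA,47:ND,63:NF]
Op 11: route key 21: smallest pos >= 21 is 28 -> NA

Answer: NA ND NA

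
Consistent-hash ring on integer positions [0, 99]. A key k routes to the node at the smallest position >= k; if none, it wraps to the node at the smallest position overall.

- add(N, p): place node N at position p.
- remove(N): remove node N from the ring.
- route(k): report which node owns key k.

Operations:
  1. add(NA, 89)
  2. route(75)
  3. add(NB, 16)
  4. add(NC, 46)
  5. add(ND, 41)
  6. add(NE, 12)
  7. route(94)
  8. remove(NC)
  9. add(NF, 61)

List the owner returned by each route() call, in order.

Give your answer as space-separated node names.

Answer: NA NE

Derivation:
Op 1: add NA@89 -> ring=[89:NA]
Op 2: route key 75: smallest pos >= 75 is 89 -> NA
Op 3: add NB@16 -> ring=[16:NB,89:NA]
Op 4: add NC@46 -> ring=[16:NB,46:NC,89:NA]
Op 5: add ND@41 -> ring=[16:NB,41:ND,46:NC,89:NA]
Op 6: add NE@12 -> ring=[12:NE,16:NB,41:ND,46:NC,89:NA]
Op 7: route key 94: none >= 94, wrap to smallest pos 12 -> NE
Op 8: remove NC -> ring=[12:NE,16:NB,41:ND,89:NA]
Op 9: add NF@61 -> ring=[12:NE,16:NB,41:ND,61:NF,89:NA]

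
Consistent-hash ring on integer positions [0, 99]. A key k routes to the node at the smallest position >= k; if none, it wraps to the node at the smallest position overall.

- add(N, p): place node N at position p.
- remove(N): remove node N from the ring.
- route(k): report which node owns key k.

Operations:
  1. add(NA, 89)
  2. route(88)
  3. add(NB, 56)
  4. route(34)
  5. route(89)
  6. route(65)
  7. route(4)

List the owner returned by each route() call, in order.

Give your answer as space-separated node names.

Answer: NA NB NA NA NB

Derivation:
Op 1: add NA@89 -> ring=[89:NA]
Op 2: route key 88: smallest pos >= 88 is 89 -> NA
Op 3: add NB@56 -> ring=[56:NB,89:NA]
Op 4: route key 34: smallest pos >= 34 is 56 -> NB
Op 5: route key 89: smallest pos >= 89 is 89 -> NA
Op 6: route key 65: smallest pos >= 65 is 89 -> NA
Op 7: route key 4: smallest pos >= 4 is 56 -> NB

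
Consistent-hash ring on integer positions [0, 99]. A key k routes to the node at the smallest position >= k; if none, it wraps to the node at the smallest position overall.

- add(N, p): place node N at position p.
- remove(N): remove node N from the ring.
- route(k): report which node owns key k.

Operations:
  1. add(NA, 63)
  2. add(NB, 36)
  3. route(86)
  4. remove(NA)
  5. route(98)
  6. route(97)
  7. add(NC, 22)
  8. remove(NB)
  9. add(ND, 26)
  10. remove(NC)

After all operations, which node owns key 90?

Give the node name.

Op 1: add NA@63 -> ring=[63:NA]
Op 2: add NB@36 -> ring=[36:NB,63:NA]
Op 3: route key 86: none >= 86, wrap to smallest pos 36 -> NB
Op 4: remove NA -> ring=[36:NB]
Op 5: route key 98: none >= 98, wrap to smallest pos 36 -> NB
Op 6: route key 97: none >= 97, wrap to smallest pos 36 -> NB
Op 7: add NC@22 -> ring=[22:NC,36:NB]
Op 8: remove NB -> ring=[22:NC]
Op 9: add ND@26 -> ring=[22:NC,26:ND]
Op 10: remove NC -> ring=[26:ND]
Final route key 90: none >= 90, wrap to smallest pos 26 -> ND

Answer: ND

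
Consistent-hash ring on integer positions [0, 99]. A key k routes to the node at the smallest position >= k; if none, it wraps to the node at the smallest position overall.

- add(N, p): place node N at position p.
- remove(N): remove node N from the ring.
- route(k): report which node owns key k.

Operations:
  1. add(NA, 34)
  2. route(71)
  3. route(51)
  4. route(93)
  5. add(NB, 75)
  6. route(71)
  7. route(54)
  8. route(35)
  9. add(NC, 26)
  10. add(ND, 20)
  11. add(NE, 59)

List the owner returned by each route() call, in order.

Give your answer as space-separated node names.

Op 1: add NA@34 -> ring=[34:NA]
Op 2: route key 71: none >= 71, wrap to smallest pos 34 -> NA
Op 3: route key 51: none >= 51, wrap to smallest pos 34 -> NA
Op 4: route key 93: none >= 93, wrap to smallest pos 34 -> NA
Op 5: add NB@75 -> ring=[34:NA,75:NB]
Op 6: route key 71: smallest pos >= 71 is 75 -> NB
Op 7: route key 54: smallest pos >= 54 is 75 -> NB
Op 8: route key 35: smallest pos >= 35 is 75 -> NB
Op 9: add NC@26 -> ring=[26:NC,34:NA,75:NB]
Op 10: add ND@20 -> ring=[20:ND,26:NC,34:NA,75:NB]
Op 11: add NE@59 -> ring=[20:ND,26:NC,34:NA,59:NE,75:NB]

Answer: NA NA NA NB NB NB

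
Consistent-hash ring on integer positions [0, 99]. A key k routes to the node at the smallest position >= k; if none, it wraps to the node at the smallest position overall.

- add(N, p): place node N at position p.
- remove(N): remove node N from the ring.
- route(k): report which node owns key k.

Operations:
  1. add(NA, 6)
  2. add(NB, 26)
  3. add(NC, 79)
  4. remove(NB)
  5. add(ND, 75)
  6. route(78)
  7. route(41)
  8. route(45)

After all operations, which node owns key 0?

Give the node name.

Op 1: add NA@6 -> ring=[6:NA]
Op 2: add NB@26 -> ring=[6:NA,26:NB]
Op 3: add NC@79 -> ring=[6:NA,26:NB,79:NC]
Op 4: remove NB -> ring=[6:NA,79:NC]
Op 5: add ND@75 -> ring=[6:NA,75:ND,79:NC]
Op 6: route key 78: smallest pos >= 78 is 79 -> NC
Op 7: route key 41: smallest pos >= 41 is 75 -> ND
Op 8: route key 45: smallest pos >= 45 is 75 -> ND
Final route key 0: smallest pos >= 0 is 6 -> NA

Answer: NA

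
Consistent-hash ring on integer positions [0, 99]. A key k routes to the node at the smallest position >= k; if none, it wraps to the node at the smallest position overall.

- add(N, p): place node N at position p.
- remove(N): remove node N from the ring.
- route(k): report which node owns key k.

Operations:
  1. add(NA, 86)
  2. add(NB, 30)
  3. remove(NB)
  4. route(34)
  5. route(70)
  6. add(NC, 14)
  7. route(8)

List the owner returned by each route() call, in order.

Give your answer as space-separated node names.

Op 1: add NA@86 -> ring=[86:NA]
Op 2: add NB@30 -> ring=[30:NB,86:NA]
Op 3: remove NB -> ring=[86:NA]
Op 4: route key 34: smallest pos >= 34 is 86 -> NA
Op 5: route key 70: smallest pos >= 70 is 86 -> NA
Op 6: add NC@14 -> ring=[14:NC,86:NA]
Op 7: route key 8: smallest pos >= 8 is 14 -> NC

Answer: NA NA NC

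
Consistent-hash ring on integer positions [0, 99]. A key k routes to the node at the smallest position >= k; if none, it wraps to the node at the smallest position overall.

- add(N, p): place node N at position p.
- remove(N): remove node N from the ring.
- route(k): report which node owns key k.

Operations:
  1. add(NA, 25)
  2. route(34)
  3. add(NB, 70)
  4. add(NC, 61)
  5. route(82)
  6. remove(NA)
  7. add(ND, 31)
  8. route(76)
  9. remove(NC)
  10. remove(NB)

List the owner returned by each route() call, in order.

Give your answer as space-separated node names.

Op 1: add NA@25 -> ring=[25:NA]
Op 2: route key 34: none >= 34, wrap to smallest pos 25 -> NA
Op 3: add NB@70 -> ring=[25:NA,70:NB]
Op 4: add NC@61 -> ring=[25:NA,61:NC,70:NB]
Op 5: route key 82: none >= 82, wrap to smallest pos 25 -> NA
Op 6: remove NA -> ring=[61:NC,70:NB]
Op 7: add ND@31 -> ring=[31:ND,61:NC,70:NB]
Op 8: route key 76: none >= 76, wrap to smallest pos 31 -> ND
Op 9: remove NC -> ring=[31:ND,70:NB]
Op 10: remove NB -> ring=[31:ND]

Answer: NA NA ND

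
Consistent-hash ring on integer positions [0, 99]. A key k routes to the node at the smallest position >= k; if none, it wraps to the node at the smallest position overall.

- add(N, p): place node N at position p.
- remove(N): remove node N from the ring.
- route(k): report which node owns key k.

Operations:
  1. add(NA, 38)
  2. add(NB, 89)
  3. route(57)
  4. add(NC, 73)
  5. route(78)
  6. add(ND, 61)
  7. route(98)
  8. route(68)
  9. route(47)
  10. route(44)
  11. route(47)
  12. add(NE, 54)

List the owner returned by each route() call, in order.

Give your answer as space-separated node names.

Answer: NB NB NA NC ND ND ND

Derivation:
Op 1: add NA@38 -> ring=[38:NA]
Op 2: add NB@89 -> ring=[38:NA,89:NB]
Op 3: route key 57: smallest pos >= 57 is 89 -> NB
Op 4: add NC@73 -> ring=[38:NA,73:NC,89:NB]
Op 5: route key 78: smallest pos >= 78 is 89 -> NB
Op 6: add ND@61 -> ring=[38:NA,61:ND,73:NC,89:NB]
Op 7: route key 98: none >= 98, wrap to smallest pos 38 -> NA
Op 8: route key 68: smallest pos >= 68 is 73 -> NC
Op 9: route key 47: smallest pos >= 47 is 61 -> ND
Op 10: route key 44: smallest pos >= 44 is 61 -> ND
Op 11: route key 47: smallest pos >= 47 is 61 -> ND
Op 12: add NE@54 -> ring=[38:NA,54:NE,61:ND,73:NC,89:NB]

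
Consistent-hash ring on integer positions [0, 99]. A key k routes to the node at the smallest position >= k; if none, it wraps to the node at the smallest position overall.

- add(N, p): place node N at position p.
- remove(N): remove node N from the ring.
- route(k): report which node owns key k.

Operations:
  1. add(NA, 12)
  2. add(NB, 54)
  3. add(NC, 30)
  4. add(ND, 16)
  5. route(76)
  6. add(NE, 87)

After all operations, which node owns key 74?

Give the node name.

Answer: NE

Derivation:
Op 1: add NA@12 -> ring=[12:NA]
Op 2: add NB@54 -> ring=[12:NA,54:NB]
Op 3: add NC@30 -> ring=[12:NA,30:NC,54:NB]
Op 4: add ND@16 -> ring=[12:NA,16:ND,30:NC,54:NB]
Op 5: route key 76: none >= 76, wrap to smallest pos 12 -> NA
Op 6: add NE@87 -> ring=[12:NA,16:ND,30:NC,54:NB,87:NE]
Final route key 74: smallest pos >= 74 is 87 -> NE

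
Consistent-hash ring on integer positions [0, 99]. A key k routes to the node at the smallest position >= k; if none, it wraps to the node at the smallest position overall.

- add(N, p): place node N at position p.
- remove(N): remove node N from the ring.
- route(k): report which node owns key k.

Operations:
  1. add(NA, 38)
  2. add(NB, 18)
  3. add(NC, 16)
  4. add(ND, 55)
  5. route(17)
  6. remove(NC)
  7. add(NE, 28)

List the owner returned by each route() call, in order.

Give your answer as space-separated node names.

Answer: NB

Derivation:
Op 1: add NA@38 -> ring=[38:NA]
Op 2: add NB@18 -> ring=[18:NB,38:NA]
Op 3: add NC@16 -> ring=[16:NC,18:NB,38:NA]
Op 4: add ND@55 -> ring=[16:NC,18:NB,38:NA,55:ND]
Op 5: route key 17: smallest pos >= 17 is 18 -> NB
Op 6: remove NC -> ring=[18:NB,38:NA,55:ND]
Op 7: add NE@28 -> ring=[18:NB,28:NE,38:NA,55:ND]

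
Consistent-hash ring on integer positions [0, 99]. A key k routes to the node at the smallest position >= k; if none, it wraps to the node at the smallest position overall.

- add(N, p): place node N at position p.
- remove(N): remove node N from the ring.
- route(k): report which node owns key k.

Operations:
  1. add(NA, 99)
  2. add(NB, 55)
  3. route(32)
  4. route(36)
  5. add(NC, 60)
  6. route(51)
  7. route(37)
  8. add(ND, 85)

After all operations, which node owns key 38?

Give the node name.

Answer: NB

Derivation:
Op 1: add NA@99 -> ring=[99:NA]
Op 2: add NB@55 -> ring=[55:NB,99:NA]
Op 3: route key 32: smallest pos >= 32 is 55 -> NB
Op 4: route key 36: smallest pos >= 36 is 55 -> NB
Op 5: add NC@60 -> ring=[55:NB,60:NC,99:NA]
Op 6: route key 51: smallest pos >= 51 is 55 -> NB
Op 7: route key 37: smallest pos >= 37 is 55 -> NB
Op 8: add ND@85 -> ring=[55:NB,60:NC,85:ND,99:NA]
Final route key 38: smallest pos >= 38 is 55 -> NB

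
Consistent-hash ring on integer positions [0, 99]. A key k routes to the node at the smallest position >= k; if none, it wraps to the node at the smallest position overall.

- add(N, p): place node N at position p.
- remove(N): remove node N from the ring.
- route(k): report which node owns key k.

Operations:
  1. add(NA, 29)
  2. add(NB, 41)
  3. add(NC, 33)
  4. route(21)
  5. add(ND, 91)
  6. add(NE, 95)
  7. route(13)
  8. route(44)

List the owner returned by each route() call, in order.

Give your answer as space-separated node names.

Op 1: add NA@29 -> ring=[29:NA]
Op 2: add NB@41 -> ring=[29:NA,41:NB]
Op 3: add NC@33 -> ring=[29:NA,33:NC,41:NB]
Op 4: route key 21: smallest pos >= 21 is 29 -> NA
Op 5: add ND@91 -> ring=[29:NA,33:NC,41:NB,91:ND]
Op 6: add NE@95 -> ring=[29:NA,33:NC,41:NB,91:ND,95:NE]
Op 7: route key 13: smallest pos >= 13 is 29 -> NA
Op 8: route key 44: smallest pos >= 44 is 91 -> ND

Answer: NA NA ND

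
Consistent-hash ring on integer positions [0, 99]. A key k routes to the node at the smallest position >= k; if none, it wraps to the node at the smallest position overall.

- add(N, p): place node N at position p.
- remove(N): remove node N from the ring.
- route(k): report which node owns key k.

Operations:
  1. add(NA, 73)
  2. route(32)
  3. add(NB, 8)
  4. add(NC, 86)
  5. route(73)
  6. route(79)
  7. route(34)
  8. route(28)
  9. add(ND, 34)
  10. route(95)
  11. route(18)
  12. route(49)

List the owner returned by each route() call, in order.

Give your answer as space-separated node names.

Answer: NA NA NC NA NA NB ND NA

Derivation:
Op 1: add NA@73 -> ring=[73:NA]
Op 2: route key 32: smallest pos >= 32 is 73 -> NA
Op 3: add NB@8 -> ring=[8:NB,73:NA]
Op 4: add NC@86 -> ring=[8:NB,73:NA,86:NC]
Op 5: route key 73: smallest pos >= 73 is 73 -> NA
Op 6: route key 79: smallest pos >= 79 is 86 -> NC
Op 7: route key 34: smallest pos >= 34 is 73 -> NA
Op 8: route key 28: smallest pos >= 28 is 73 -> NA
Op 9: add ND@34 -> ring=[8:NB,34:ND,73:NA,86:NC]
Op 10: route key 95: none >= 95, wrap to smallest pos 8 -> NB
Op 11: route key 18: smallest pos >= 18 is 34 -> ND
Op 12: route key 49: smallest pos >= 49 is 73 -> NA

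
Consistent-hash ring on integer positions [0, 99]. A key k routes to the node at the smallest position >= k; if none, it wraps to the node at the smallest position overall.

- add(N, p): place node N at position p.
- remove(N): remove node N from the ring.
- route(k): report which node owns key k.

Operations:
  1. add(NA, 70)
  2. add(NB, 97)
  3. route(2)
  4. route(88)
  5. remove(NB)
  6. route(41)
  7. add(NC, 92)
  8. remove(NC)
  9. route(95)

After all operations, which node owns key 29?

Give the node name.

Op 1: add NA@70 -> ring=[70:NA]
Op 2: add NB@97 -> ring=[70:NA,97:NB]
Op 3: route key 2: smallest pos >= 2 is 70 -> NA
Op 4: route key 88: smallest pos >= 88 is 97 -> NB
Op 5: remove NB -> ring=[70:NA]
Op 6: route key 41: smallest pos >= 41 is 70 -> NA
Op 7: add NC@92 -> ring=[70:NA,92:NC]
Op 8: remove NC -> ring=[70:NA]
Op 9: route key 95: none >= 95, wrap to smallest pos 70 -> NA
Final route key 29: smallest pos >= 29 is 70 -> NA

Answer: NA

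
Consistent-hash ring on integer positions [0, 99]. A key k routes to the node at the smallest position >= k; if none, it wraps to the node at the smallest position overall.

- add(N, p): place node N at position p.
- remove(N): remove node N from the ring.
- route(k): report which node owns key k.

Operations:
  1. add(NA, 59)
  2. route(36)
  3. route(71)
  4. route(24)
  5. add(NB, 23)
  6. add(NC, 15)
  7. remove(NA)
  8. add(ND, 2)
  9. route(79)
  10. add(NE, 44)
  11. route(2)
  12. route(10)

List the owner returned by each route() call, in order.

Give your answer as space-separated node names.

Answer: NA NA NA ND ND NC

Derivation:
Op 1: add NA@59 -> ring=[59:NA]
Op 2: route key 36: smallest pos >= 36 is 59 -> NA
Op 3: route key 71: none >= 71, wrap to smallest pos 59 -> NA
Op 4: route key 24: smallest pos >= 24 is 59 -> NA
Op 5: add NB@23 -> ring=[23:NB,59:NA]
Op 6: add NC@15 -> ring=[15:NC,23:NB,59:NA]
Op 7: remove NA -> ring=[15:NC,23:NB]
Op 8: add ND@2 -> ring=[2:ND,15:NC,23:NB]
Op 9: route key 79: none >= 79, wrap to smallest pos 2 -> ND
Op 10: add NE@44 -> ring=[2:ND,15:NC,23:NB,44:NE]
Op 11: route key 2: smallest pos >= 2 is 2 -> ND
Op 12: route key 10: smallest pos >= 10 is 15 -> NC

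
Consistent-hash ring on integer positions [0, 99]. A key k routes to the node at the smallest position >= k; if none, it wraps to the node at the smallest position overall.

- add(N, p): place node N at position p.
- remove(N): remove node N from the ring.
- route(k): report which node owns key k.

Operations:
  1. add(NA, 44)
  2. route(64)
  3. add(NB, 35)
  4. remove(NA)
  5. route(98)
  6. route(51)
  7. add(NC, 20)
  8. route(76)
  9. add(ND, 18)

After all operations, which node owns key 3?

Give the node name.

Op 1: add NA@44 -> ring=[44:NA]
Op 2: route key 64: none >= 64, wrap to smallest pos 44 -> NA
Op 3: add NB@35 -> ring=[35:NB,44:NA]
Op 4: remove NA -> ring=[35:NB]
Op 5: route key 98: none >= 98, wrap to smallest pos 35 -> NB
Op 6: route key 51: none >= 51, wrap to smallest pos 35 -> NB
Op 7: add NC@20 -> ring=[20:NC,35:NB]
Op 8: route key 76: none >= 76, wrap to smallest pos 20 -> NC
Op 9: add ND@18 -> ring=[18:ND,20:NC,35:NB]
Final route key 3: smallest pos >= 3 is 18 -> ND

Answer: ND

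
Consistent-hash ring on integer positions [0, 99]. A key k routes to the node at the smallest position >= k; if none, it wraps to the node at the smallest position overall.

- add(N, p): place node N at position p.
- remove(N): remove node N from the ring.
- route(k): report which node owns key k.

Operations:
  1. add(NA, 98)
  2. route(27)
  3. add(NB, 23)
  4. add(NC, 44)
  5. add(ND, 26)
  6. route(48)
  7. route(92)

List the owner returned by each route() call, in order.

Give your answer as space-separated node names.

Answer: NA NA NA

Derivation:
Op 1: add NA@98 -> ring=[98:NA]
Op 2: route key 27: smallest pos >= 27 is 98 -> NA
Op 3: add NB@23 -> ring=[23:NB,98:NA]
Op 4: add NC@44 -> ring=[23:NB,44:NC,98:NA]
Op 5: add ND@26 -> ring=[23:NB,26:ND,44:NC,98:NA]
Op 6: route key 48: smallest pos >= 48 is 98 -> NA
Op 7: route key 92: smallest pos >= 92 is 98 -> NA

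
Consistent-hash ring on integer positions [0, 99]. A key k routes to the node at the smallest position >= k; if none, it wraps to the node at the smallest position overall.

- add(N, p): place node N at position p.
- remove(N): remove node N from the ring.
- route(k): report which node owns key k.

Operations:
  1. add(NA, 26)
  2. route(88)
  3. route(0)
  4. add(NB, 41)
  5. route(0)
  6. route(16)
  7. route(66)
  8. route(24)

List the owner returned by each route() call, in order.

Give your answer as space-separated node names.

Op 1: add NA@26 -> ring=[26:NA]
Op 2: route key 88: none >= 88, wrap to smallest pos 26 -> NA
Op 3: route key 0: smallest pos >= 0 is 26 -> NA
Op 4: add NB@41 -> ring=[26:NA,41:NB]
Op 5: route key 0: smallest pos >= 0 is 26 -> NA
Op 6: route key 16: smallest pos >= 16 is 26 -> NA
Op 7: route key 66: none >= 66, wrap to smallest pos 26 -> NA
Op 8: route key 24: smallest pos >= 24 is 26 -> NA

Answer: NA NA NA NA NA NA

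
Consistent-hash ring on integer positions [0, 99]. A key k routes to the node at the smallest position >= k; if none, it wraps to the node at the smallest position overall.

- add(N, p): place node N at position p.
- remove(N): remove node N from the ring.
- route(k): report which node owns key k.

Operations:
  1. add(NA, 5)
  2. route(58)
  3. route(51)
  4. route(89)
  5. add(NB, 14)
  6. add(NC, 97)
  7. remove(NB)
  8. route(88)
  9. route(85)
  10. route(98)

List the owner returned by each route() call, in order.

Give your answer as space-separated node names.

Answer: NA NA NA NC NC NA

Derivation:
Op 1: add NA@5 -> ring=[5:NA]
Op 2: route key 58: none >= 58, wrap to smallest pos 5 -> NA
Op 3: route key 51: none >= 51, wrap to smallest pos 5 -> NA
Op 4: route key 89: none >= 89, wrap to smallest pos 5 -> NA
Op 5: add NB@14 -> ring=[5:NA,14:NB]
Op 6: add NC@97 -> ring=[5:NA,14:NB,97:NC]
Op 7: remove NB -> ring=[5:NA,97:NC]
Op 8: route key 88: smallest pos >= 88 is 97 -> NC
Op 9: route key 85: smallest pos >= 85 is 97 -> NC
Op 10: route key 98: none >= 98, wrap to smallest pos 5 -> NA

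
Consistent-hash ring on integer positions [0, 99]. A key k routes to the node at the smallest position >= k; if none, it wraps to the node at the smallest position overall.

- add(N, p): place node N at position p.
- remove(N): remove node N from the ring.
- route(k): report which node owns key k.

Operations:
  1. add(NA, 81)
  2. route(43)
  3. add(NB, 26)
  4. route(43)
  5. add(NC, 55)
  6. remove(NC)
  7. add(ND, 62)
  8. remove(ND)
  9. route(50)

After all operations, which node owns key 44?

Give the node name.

Op 1: add NA@81 -> ring=[81:NA]
Op 2: route key 43: smallest pos >= 43 is 81 -> NA
Op 3: add NB@26 -> ring=[26:NB,81:NA]
Op 4: route key 43: smallest pos >= 43 is 81 -> NA
Op 5: add NC@55 -> ring=[26:NB,55:NC,81:NA]
Op 6: remove NC -> ring=[26:NB,81:NA]
Op 7: add ND@62 -> ring=[26:NB,62:ND,81:NA]
Op 8: remove ND -> ring=[26:NB,81:NA]
Op 9: route key 50: smallest pos >= 50 is 81 -> NA
Final route key 44: smallest pos >= 44 is 81 -> NA

Answer: NA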